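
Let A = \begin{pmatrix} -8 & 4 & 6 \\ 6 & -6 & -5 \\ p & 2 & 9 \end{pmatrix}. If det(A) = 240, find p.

p = 2

Expanding along the row containing p, det(A) is linear in p: det(A) = (16)·p + (208).
Set (16)·p + (208) = 240  ⇒  (16)·p = 32  ⇒  p = 2.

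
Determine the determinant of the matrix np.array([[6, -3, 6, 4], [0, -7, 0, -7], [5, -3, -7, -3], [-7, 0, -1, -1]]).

Expand along row 2 (it has 2 zeros):
  + (-7) · M_22   where M_22 = det([6 6 4; 5 -7 -3; -7 -1 -1]) = -36
  + (-7) · M_24   where M_24 = det([6 -3 6; 5 -3 -7; -7 0 -1]) = -270
det = (+1)·(-7)·(-36) + (+1)·(-7)·(-270) = 2142

The determinant is 2142.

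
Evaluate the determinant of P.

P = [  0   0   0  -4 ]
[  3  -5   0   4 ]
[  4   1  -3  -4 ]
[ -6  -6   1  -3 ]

Expand along row 1 (it has 3 zeros):
  − (-4) · M_14   where M_14 = det([3 -5 0; 4 1 -3; -6 -6 1]) = -121
det = (-1)·(-4)·(-121) = -484

|P| = -484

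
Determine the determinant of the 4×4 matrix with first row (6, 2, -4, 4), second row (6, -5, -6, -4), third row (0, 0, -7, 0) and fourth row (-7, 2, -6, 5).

1386

Expand along row 3 (it has 3 zeros):
  + (-7) · M_33   where M_33 = det([6 2 4; 6 -5 -4; -7 2 5]) = -198
det = (+1)·(-7)·(-198) = 1386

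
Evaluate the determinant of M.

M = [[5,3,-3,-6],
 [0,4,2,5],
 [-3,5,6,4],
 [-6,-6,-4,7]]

det(M) = -992

Expand along row 2 (it has 1 zero):
  + (4) · M_22   where M_22 = det([5 -3 -6; -3 6 4; -6 -4 7]) = 11
  − (2) · M_23   where M_23 = det([5 3 -6; -3 5 4; -6 -6 7]) = -2
  + (5) · M_24   where M_24 = det([5 3 -3; -3 5 6; -6 -6 -4]) = -208
det = (+1)·(4)·(11) + (-1)·(2)·(-2) + (+1)·(5)·(-208) = -992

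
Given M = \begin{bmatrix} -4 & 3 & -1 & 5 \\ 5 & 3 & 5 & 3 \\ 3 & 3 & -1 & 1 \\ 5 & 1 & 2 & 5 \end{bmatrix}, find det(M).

The determinant is 722.

Expand along row 1:
  + (-4) · M_11   where M_11 = det([3 5 3; 3 -1 1; 1 2 5]) = -70
  − (3) · M_12   where M_12 = det([5 5 3; 3 -1 1; 5 2 5]) = -52
  + (-1) · M_13   where M_13 = det([5 3 3; 3 3 1; 5 1 5]) = 4
  − (5) · M_14   where M_14 = det([5 3 5; 3 3 -1; 5 1 2]) = -58
det = (+1)·(-4)·(-70) + (-1)·(3)·(-52) + (+1)·(-1)·(4) + (-1)·(5)·(-58) = 722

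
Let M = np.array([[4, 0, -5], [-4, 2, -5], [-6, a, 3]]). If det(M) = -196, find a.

Expanding along the row containing a, det(M) is linear in a: det(M) = (40)·a + (-36).
Set (40)·a + (-36) = -196  ⇒  (40)·a = -160  ⇒  a = -4.

a = -4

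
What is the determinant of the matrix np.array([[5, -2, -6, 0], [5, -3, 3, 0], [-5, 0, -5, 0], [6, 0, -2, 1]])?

145

Expand along column 4 (it has 3 zeros):
  + (1) · M_44   where M_44 = det([5 -2 -6; 5 -3 3; -5 0 -5]) = 145
det = (+1)·(1)·(145) = 145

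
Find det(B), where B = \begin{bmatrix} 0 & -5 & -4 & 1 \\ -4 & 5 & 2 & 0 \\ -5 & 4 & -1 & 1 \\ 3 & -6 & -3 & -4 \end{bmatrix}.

det(B) = -148

Expand along row 1 (it has 1 zero):
  − (-5) · M_12   where M_12 = det([-4 2 0; -5 -1 1; 3 -3 -4]) = -62
  + (-4) · M_13   where M_13 = det([-4 5 0; -5 4 1; 3 -6 -4]) = -45
  − (1) · M_14   where M_14 = det([-4 5 2; -5 4 -1; 3 -6 -3]) = 18
det = (-1)·(-5)·(-62) + (+1)·(-4)·(-45) + (-1)·(1)·(18) = -148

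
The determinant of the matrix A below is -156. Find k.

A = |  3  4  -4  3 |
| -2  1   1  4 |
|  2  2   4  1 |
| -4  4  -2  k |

Expanding along the row containing k, det(A) is linear in k: det(A) = (70)·k + (-786).
Set (70)·k + (-786) = -156  ⇒  (70)·k = 630  ⇒  k = 9.

9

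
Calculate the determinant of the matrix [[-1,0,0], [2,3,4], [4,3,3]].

Expand along row 1:
  + (-1) · |3 4; 3 3| = (-1)·(9 − 12) = 3

3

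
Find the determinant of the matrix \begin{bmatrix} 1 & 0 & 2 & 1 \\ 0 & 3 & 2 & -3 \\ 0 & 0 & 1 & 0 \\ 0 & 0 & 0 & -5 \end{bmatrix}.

The matrix is upper triangular, so the determinant is the product of the diagonal entries:
det = (1) · (3) · (1) · (-5) = -15

-15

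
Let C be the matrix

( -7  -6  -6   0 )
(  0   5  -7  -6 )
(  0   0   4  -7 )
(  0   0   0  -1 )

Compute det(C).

C is upper triangular, so det(C) is the product of the diagonal entries:
det = (-7) · (5) · (4) · (-1) = 140

140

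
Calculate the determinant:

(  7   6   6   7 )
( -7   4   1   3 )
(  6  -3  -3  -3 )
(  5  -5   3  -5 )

Expand along row 1:
  + (7) · M_11   where M_11 = det([4 1 3; -3 -3 -3; -5 3 -5]) = 24
  − (6) · M_12   where M_12 = det([-7 1 3; 6 -3 -3; 5 3 -5]) = -54
  + (6) · M_13   where M_13 = det([-7 4 3; 6 -3 -3; 5 -5 -5]) = 15
  − (7) · M_14   where M_14 = det([-7 4 1; 6 -3 -3; 5 -5 3]) = 21
det = (+1)·(7)·(24) + (-1)·(6)·(-54) + (+1)·(6)·(15) + (-1)·(7)·(21) = 435

435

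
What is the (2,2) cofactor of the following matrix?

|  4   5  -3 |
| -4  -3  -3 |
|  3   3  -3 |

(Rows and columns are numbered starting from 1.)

The cofactor is -3.

Delete row 2 and column 2; the remaining 2×2 submatrix is [4 -3; 3 -3].
Its determinant is 4·(-3) − (-3)·3 = -3.
The cofactor carries sign (−1)^(2+2) = +1, so C_{2,2} = +(-3) = -3.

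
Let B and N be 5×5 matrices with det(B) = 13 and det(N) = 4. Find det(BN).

The determinant is 52.

det(BN) = det(B)·det(N) = (13)·(4) = 52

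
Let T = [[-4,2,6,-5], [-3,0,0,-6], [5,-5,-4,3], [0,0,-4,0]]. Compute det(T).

Expand along row 4 (it has 3 zeros):
  − (-4) · M_43   where M_43 = det([-4 2 -5; -3 0 -6; 5 -5 3]) = 3
det = (-1)·(-4)·(3) = 12

det(T) = 12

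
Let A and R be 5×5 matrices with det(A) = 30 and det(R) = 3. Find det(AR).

det(AR) = det(A)·det(R) = (30)·(3) = 90

90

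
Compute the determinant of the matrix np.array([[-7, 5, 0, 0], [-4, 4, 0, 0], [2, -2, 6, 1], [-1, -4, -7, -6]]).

The matrix is block lower-triangular with a 2×2 block and a 2×2 block on the diagonal, so its determinant equals the product of the determinants of the diagonal blocks.
det of the 2×2 block = -8
det of the 2×2 block = -29
det = (-8)·(-29) = 232

232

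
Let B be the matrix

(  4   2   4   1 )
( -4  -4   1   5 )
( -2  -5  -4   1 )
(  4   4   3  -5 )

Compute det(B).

det(B) = -336

Expand along row 1:
  + (4) · M_11   where M_11 = det([-4 1 5; -5 -4 1; 4 3 -5]) = -84
  − (2) · M_12   where M_12 = det([-4 1 5; -2 -4 1; 4 3 -5]) = -24
  + (4) · M_13   where M_13 = det([-4 -4 5; -2 -5 1; 4 4 -5]) = 0
  − (1) · M_14   where M_14 = det([-4 -4 1; -2 -5 -4; 4 4 3]) = 48
det = (+1)·(4)·(-84) + (-1)·(2)·(-24) + (+1)·(4)·(0) + (-1)·(1)·(48) = -336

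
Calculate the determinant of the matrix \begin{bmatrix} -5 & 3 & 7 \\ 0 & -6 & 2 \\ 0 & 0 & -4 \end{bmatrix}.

The matrix is upper triangular, so the determinant is the product of the diagonal entries:
det = (-5) · (-6) · (-4) = -120

The determinant is -120.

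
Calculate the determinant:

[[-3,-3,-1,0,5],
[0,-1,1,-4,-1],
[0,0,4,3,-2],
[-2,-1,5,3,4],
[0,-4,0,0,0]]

Expand along row 5 (it has 4 zeros):
  − (-4) · M_52   where M_52 = det([-3 -1 0 5; 0 1 -4 -1; 0 4 3 -2; -2 5 3 4]) = -207
det = (-1)·(-4)·(-207) = -828

The determinant is -828.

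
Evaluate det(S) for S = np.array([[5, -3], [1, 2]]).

det(S) = 13

det(S) = 5·2 − (-3)·1 = 10 − (-3) = 13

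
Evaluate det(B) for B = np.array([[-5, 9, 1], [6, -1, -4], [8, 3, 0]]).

The determinant is -322.

Expand along row 3:
  + 8 · |9 1; -1 -4| = 8·(-36 − (-1)) = -280
  − 3 · |-5 1; 6 -4| = −3·(20 − 6) = -42
Sum: (-280) + (-42) = -322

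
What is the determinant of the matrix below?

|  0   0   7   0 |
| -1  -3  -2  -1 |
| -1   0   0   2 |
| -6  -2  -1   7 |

The determinant is 63.

Expand along row 1 (it has 3 zeros):
  + (7) · M_13   where M_13 = det([-1 -3 -1; -1 0 2; -6 -2 7]) = 9
det = (+1)·(7)·(9) = 63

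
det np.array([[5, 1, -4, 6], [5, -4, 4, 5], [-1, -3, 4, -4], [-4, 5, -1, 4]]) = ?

Expand along row 1:
  + (5) · M_11   where M_11 = det([-4 4 5; -3 4 -4; 5 -1 4]) = -165
  − (1) · M_12   where M_12 = det([5 4 5; -1 4 -4; -4 -1 4]) = 225
  + (-4) · M_13   where M_13 = det([5 -4 5; -1 -3 -4; -4 5 4]) = -125
  − (6) · M_14   where M_14 = det([5 -4 4; -1 -3 4; -4 5 -1]) = -85
det = (+1)·(5)·(-165) + (-1)·(1)·(225) + (+1)·(-4)·(-125) + (-1)·(6)·(-85) = -40

-40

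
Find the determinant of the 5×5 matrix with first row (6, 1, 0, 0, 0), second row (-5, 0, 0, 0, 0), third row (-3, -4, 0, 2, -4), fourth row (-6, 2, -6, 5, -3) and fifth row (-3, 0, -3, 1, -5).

-390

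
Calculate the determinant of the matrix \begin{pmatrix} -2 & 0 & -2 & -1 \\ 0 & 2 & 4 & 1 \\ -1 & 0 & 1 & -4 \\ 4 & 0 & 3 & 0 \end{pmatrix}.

30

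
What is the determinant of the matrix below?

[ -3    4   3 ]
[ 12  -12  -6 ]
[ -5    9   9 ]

Expand along row 1:
  + (-3) · |-12 -6; 9 9| = (-3)·(-108 − (-54)) = 162
  − 4 · |12 -6; -5 9| = −4·(108 − 30) = -312
  + 3 · |12 -12; -5 9| = 3·(108 − 60) = 144
Sum: (162) + (-312) + (144) = -6

The determinant is -6.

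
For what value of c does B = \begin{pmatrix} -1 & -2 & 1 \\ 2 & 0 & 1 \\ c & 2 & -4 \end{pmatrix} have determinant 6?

-8

Expanding along the row containing c, det(B) is linear in c: det(B) = (-2)·c + (-10).
Set (-2)·c + (-10) = 6  ⇒  (-2)·c = 16  ⇒  c = -8.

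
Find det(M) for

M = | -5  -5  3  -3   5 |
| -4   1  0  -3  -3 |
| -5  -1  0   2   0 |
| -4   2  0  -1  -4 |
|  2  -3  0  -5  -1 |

-588

Expand along column 3 (it has 4 zeros):
  + (3) · M_13   where M_13 = det([-4 1 -3 -3; -5 -1 2 0; -4 2 -1 -4; 2 -3 -5 -1]) = -196
det = (+1)·(3)·(-196) = -588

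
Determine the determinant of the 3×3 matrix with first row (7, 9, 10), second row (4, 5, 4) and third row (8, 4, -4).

Expand along column 1:
  + 7 · |5 4; 4 -4| = 7·(-20 − 16) = -252
  − 4 · |9 10; 4 -4| = −4·(-36 − 40) = 304
  + 8 · |9 10; 5 4| = 8·(36 − 50) = -112
Sum: (-252) + (304) + (-112) = -60

-60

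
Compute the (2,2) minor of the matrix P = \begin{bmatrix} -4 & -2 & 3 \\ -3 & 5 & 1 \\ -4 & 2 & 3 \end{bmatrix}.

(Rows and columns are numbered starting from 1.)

Delete row 2 and column 2; the remaining 2×2 submatrix is [-4 3; -4 3].
Its determinant is (-4)·3 − 3·(-4) = 0.

0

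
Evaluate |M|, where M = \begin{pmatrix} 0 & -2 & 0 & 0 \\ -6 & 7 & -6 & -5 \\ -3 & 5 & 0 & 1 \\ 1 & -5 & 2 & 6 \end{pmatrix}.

|M| = -144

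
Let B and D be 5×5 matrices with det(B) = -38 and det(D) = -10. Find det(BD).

det(BD) = det(B)·det(D) = (-38)·(-10) = 380

det(BD) = 380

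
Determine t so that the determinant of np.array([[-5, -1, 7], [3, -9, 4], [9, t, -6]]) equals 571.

8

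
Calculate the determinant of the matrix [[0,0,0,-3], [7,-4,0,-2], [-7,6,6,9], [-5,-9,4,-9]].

1662

Expand along row 1 (it has 3 zeros):
  − (-3) · M_14   where M_14 = det([7 -4 0; -7 6 6; -5 -9 4]) = 554
det = (-1)·(-3)·(554) = 1662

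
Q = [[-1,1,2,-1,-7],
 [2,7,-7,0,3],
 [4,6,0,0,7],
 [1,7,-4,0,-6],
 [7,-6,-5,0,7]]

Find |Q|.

4486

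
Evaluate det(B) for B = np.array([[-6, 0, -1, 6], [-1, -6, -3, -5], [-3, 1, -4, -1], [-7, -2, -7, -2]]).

Expand along row 1 (it has 1 zero):
  + (-6) · M_11   where M_11 = det([-6 -3 -5; 1 -4 -1; -2 -7 -2]) = 57
  + (-1) · M_13   where M_13 = det([-1 -6 -5; -3 1 -1; -7 -2 -2]) = -67
  − (6) · M_14   where M_14 = det([-1 -6 -3; -3 1 -4; -7 -2 -7]) = -66
det = (+1)·(-6)·(57) + (+1)·(-1)·(-67) + (-1)·(6)·(-66) = 121

|B| = 121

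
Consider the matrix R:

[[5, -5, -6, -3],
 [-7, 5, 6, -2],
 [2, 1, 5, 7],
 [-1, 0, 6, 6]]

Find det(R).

|R| = -389

Expand along row 4 (it has 1 zero):
  − (-1) · M_41   where M_41 = det([-5 -6 -3; 5 6 -2; 1 5 7]) = -95
  − (6) · M_43   where M_43 = det([5 -5 -3; -7 5 -2; 2 1 7]) = 11
  + (6) · M_44   where M_44 = det([5 -5 -6; -7 5 6; 2 1 5]) = -38
det = (-1)·(-1)·(-95) + (-1)·(6)·(11) + (+1)·(6)·(-38) = -389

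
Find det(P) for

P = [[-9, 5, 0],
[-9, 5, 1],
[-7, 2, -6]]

The determinant is -17.

Expand along row 1:
  + (-9) · |5 1; 2 -6| = (-9)·(-30 − 2) = 288
  − 5 · |-9 1; -7 -6| = −5·(54 − (-7)) = -305
Sum: (288) + (-305) = -17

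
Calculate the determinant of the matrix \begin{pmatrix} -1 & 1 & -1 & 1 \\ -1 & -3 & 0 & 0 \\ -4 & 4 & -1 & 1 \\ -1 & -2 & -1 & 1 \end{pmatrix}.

Expand along row 2 (it has 2 zeros):
  − (-1) · M_21   where M_21 = det([1 -1 1; 4 -1 1; -2 -1 1]) = 0
  + (-3) · M_22   where M_22 = det([-1 -1 1; -4 -1 1; -1 -1 1]) = 0
det = (-1)·(-1)·(0) + (+1)·(-3)·(0) = 0

0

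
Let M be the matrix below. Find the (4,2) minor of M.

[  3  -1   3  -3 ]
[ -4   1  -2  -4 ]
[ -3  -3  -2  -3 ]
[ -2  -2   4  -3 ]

Delete row 4 and column 2; the remaining 3×3 submatrix is [3 3 -3; -4 -2 -4; -3 -2 -3].
Its determinant is -12.

The minor is -12.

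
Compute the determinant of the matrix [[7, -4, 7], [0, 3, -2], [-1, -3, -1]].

The determinant is -50.

Expand along row 2:
  + 3 · |7 7; -1 -1| = 3·(-7 − (-7)) = 0
  − (-2) · |7 -4; -1 -3| = −(-2)·(-21 − 4) = -50
Sum: (0) + (-50) = -50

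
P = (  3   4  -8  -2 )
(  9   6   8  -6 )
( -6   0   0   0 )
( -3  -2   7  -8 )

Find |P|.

Expand along row 3 (it has 3 zeros):
  + (-6) · M_31   where M_31 = det([4 -8 -2; 6 8 -6; -2 7 -8]) = -684
det = (+1)·(-6)·(-684) = 4104

4104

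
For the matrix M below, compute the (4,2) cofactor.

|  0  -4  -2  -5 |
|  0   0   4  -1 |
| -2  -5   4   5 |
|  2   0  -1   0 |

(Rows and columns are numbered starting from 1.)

-44

Delete row 4 and column 2; the remaining 3×3 submatrix is [0 -2 -5; 0 4 -1; -2 4 5].
Its determinant is -44.
The cofactor carries sign (−1)^(4+2) = +1, so C_{4,2} = +(-44) = -44.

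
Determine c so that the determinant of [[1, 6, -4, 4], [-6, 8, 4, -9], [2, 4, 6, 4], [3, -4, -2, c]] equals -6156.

-9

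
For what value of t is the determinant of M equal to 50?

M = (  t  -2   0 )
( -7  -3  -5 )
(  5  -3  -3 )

t = 7

Expanding along the row containing t, det(M) is linear in t: det(M) = (-6)·t + (92).
Set (-6)·t + (92) = 50  ⇒  (-6)·t = -42  ⇒  t = 7.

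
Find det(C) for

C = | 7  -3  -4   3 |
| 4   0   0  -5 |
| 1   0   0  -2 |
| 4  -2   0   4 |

Expand along column 3 (it has 3 zeros):
  + (-4) · M_13   where M_13 = det([4 0 -5; 1 0 -2; 4 -2 4]) = -6
det = (+1)·(-4)·(-6) = 24

24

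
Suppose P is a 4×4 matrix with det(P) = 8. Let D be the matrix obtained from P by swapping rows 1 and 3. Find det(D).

The determinant is -8.

Swapping two rows multiplies the determinant by −1.
det(D) = (-1)·(8) = -8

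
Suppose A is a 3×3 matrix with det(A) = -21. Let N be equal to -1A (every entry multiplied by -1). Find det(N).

|N| = 21

For a 3×3 matrix, det(-1A) = (-1)^3·det(A) = -1·det(A).
det(N) = (-1)·(-21) = 21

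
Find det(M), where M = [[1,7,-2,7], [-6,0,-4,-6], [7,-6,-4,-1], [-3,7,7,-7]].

Expand along row 2 (it has 1 zero):
  − (-6) · M_21   where M_21 = det([7 -2 7; -6 -4 -1; 7 7 -7]) = 245
  − (-4) · M_23   where M_23 = det([1 7 7; 7 -6 -1; -3 7 -7]) = 630
  + (-6) · M_24   where M_24 = det([1 7 -2; 7 -6 -4; -3 7 7]) = -335
det = (-1)·(-6)·(245) + (-1)·(-4)·(630) + (+1)·(-6)·(-335) = 6000

6000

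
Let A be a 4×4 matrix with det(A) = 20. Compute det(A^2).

400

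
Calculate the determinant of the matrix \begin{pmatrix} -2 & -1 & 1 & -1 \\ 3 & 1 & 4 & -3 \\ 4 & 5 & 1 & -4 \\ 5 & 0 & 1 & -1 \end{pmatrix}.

The determinant is -108.

Expand along row 4 (it has 1 zero):
  − (5) · M_41   where M_41 = det([-1 1 -1; 1 4 -3; 5 1 -4]) = 21
  − (1) · M_43   where M_43 = det([-2 -1 -1; 3 1 -3; 4 5 -4]) = -33
  + (-1) · M_44   where M_44 = det([-2 -1 1; 3 1 4; 4 5 1]) = 36
det = (-1)·(5)·(21) + (-1)·(1)·(-33) + (+1)·(-1)·(36) = -108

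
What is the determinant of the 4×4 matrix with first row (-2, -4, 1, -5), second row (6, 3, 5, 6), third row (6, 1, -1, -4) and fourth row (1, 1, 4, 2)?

The determinant is 450.

Expand along row 1:
  + (-2) · M_11   where M_11 = det([3 5 6; 1 -1 -4; 1 4 2]) = 42
  − (-4) · M_12   where M_12 = det([6 5 6; 6 -1 -4; 1 4 2]) = 154
  + (1) · M_13   where M_13 = det([6 3 6; 6 1 -4; 1 1 2]) = 18
  − (-5) · M_14   where M_14 = det([6 3 5; 6 1 -1; 1 1 4]) = -20
det = (+1)·(-2)·(42) + (-1)·(-4)·(154) + (+1)·(1)·(18) + (-1)·(-5)·(-20) = 450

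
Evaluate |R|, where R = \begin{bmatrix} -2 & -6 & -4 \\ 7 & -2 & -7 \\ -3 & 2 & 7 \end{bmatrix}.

Expand along column 1:
  + (-2) · |-2 -7; 2 7| = (-2)·(-14 − (-14)) = 0
  − 7 · |-6 -4; 2 7| = −7·(-42 − (-8)) = 238
  + (-3) · |-6 -4; -2 -7| = (-3)·(42 − 8) = -102
Sum: (0) + (238) + (-102) = 136

|R| = 136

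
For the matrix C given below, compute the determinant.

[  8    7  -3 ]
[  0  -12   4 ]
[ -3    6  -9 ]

Expand along row 2:
  + (-12) · |8 -3; -3 -9| = (-12)·(-72 − 9) = 972
  − 4 · |8 7; -3 6| = −4·(48 − (-21)) = -276
Sum: (972) + (-276) = 696

det(C) = 696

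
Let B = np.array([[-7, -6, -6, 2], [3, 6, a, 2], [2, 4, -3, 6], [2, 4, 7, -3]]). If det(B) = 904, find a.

-3

Expanding along the column containing a, det(B) is linear in a: det(B) = (-144)·a + (472).
Set (-144)·a + (472) = 904  ⇒  (-144)·a = 432  ⇒  a = -3.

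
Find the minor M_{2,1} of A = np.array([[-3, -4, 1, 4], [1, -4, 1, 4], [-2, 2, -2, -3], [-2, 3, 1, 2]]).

23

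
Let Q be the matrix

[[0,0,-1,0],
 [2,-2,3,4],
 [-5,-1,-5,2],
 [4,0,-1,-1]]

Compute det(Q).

Expand along row 1 (it has 3 zeros):
  + (-1) · M_13   where M_13 = det([2 -2 4; -5 -1 2; 4 0 -1]) = 12
det = (+1)·(-1)·(12) = -12

-12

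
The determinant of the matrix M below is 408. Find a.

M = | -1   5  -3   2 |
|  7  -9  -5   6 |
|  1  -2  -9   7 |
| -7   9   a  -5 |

Expanding along the column containing a, det(M) is linear in a: det(M) = (174)·a + (-636).
Set (174)·a + (-636) = 408  ⇒  (174)·a = 1044  ⇒  a = 6.

6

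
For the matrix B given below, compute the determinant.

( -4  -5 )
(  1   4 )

det(B) = (-4)·4 − (-5)·1 = -16 − (-5) = -11

det(B) = -11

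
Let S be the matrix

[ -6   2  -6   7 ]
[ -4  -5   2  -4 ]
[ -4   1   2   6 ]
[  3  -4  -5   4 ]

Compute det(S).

|S| = 3244

Expand along row 1:
  + (-6) · M_11   where M_11 = det([-5 2 -4; 1 2 6; -4 -5 4]) = -258
  − (2) · M_12   where M_12 = det([-4 2 -4; -4 2 6; 3 -5 4]) = -140
  + (-6) · M_13   where M_13 = det([-4 -5 -4; -4 1 6; 3 -4 4]) = -334
  − (7) · M_14   where M_14 = det([-4 -5 2; -4 1 2; 3 -4 -5]) = 84
det = (+1)·(-6)·(-258) + (-1)·(2)·(-140) + (+1)·(-6)·(-334) + (-1)·(7)·(84) = 3244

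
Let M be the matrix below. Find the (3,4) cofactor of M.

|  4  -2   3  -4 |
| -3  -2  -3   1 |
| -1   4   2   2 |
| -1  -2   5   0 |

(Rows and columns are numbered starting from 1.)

88

Delete row 3 and column 4; the remaining 3×3 submatrix is [4 -2 3; -3 -2 -3; -1 -2 5].
Its determinant is -88.
The cofactor carries sign (−1)^(3+4) = −1, so C_{3,4} = −(-88) = 88.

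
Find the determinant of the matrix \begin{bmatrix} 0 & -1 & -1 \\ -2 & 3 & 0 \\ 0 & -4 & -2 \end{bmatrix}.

Expand along column 1:
  − (-2) · |-1 -1; -4 -2| = −(-2)·(2 − 4) = -4

-4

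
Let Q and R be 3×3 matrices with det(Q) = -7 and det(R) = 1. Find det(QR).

The determinant is -7.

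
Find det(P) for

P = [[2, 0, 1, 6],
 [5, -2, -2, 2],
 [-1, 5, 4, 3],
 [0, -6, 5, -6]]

-1070

Expand along row 1 (it has 1 zero):
  + (2) · M_11   where M_11 = det([-2 -2 2; 5 4 3; -6 5 -6]) = 152
  + (1) · M_13   where M_13 = det([5 -2 2; -1 5 3; 0 -6 -6]) = -36
  − (6) · M_14   where M_14 = det([5 -2 -2; -1 5 4; 0 -6 5]) = 223
det = (+1)·(2)·(152) + (+1)·(1)·(-36) + (-1)·(6)·(223) = -1070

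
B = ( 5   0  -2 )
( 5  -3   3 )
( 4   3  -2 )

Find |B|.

Expand along column 2:
  + (-3) · |5 -2; 4 -2| = (-3)·(-10 − (-8)) = 6
  − 3 · |5 -2; 5 3| = −3·(15 − (-10)) = -75
Sum: (6) + (-75) = -69

The determinant is -69.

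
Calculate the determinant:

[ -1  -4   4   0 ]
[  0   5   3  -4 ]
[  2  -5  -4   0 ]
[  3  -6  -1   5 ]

Expand along column 4 (it has 2 zeros):
  + (-4) · M_24   where M_24 = det([-1 -4 4; 2 -5 -4; 3 -6 -1]) = 71
  + (5) · M_44   where M_44 = det([-1 -4 4; 0 5 3; 2 -5 -4]) = -59
det = (+1)·(-4)·(71) + (+1)·(5)·(-59) = -579

-579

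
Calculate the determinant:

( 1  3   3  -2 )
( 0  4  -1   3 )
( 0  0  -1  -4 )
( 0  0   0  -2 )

8

The matrix is upper triangular, so the determinant is the product of the diagonal entries:
det = (1) · (4) · (-1) · (-2) = 8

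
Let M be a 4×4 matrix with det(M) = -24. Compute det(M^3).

The determinant is -13824.

det(M^3) = (det M)^3 = (-24)^3 = -13824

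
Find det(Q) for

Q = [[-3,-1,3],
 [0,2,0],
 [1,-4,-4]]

Expand along row 2:
  + 2 · |-3 3; 1 -4| = 2·(12 − 3) = 18

det(Q) = 18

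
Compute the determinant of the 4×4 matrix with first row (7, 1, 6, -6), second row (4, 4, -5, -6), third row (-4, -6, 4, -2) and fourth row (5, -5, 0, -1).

The determinant is -4038.

Expand along row 4 (it has 1 zero):
  − (5) · M_41   where M_41 = det([1 6 -6; 4 -5 -6; -6 4 -2]) = 382
  + (-5) · M_42   where M_42 = det([7 6 -6; 4 -5 -6; -4 4 -2]) = 454
  + (-1) · M_44   where M_44 = det([7 1 6; 4 4 -5; -4 -6 4]) = -142
det = (-1)·(5)·(382) + (+1)·(-5)·(454) + (+1)·(-1)·(-142) = -4038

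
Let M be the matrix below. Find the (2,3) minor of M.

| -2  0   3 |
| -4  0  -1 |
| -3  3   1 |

Delete row 2 and column 3; the remaining 2×2 submatrix is [-2 0; -3 3].
Its determinant is (-2)·3 − 0·(-3) = -6.

The minor is -6.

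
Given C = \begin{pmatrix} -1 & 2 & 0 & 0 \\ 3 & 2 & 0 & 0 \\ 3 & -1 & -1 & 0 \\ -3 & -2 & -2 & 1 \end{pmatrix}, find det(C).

8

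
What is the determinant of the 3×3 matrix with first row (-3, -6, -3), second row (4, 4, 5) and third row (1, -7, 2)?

Expand along column 1:
  + (-3) · |4 5; -7 2| = (-3)·(8 − (-35)) = -129
  − 4 · |-6 -3; -7 2| = −4·(-12 − 21) = 132
  + 1 · |-6 -3; 4 5| = 1·(-30 − (-12)) = -18
Sum: (-129) + (132) + (-18) = -15

-15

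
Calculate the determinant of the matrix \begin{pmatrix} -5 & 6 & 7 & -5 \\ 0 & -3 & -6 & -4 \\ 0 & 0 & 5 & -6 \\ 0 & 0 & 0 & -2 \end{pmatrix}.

The matrix is upper triangular, so the determinant is the product of the diagonal entries:
det = (-5) · (-3) · (5) · (-2) = -150

The determinant is -150.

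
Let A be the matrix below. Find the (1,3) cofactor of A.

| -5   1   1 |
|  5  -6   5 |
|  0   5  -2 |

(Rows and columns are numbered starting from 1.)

25

Delete row 1 and column 3; the remaining 2×2 submatrix is [5 -6; 0 5].
Its determinant is 5·5 − (-6)·0 = 25.
The cofactor carries sign (−1)^(1+3) = +1, so C_{1,3} = +(25) = 25.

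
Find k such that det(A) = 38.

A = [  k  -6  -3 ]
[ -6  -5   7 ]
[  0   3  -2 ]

k = 8

Expanding along the row containing k, det(A) is linear in k: det(A) = (-11)·k + (126).
Set (-11)·k + (126) = 38  ⇒  (-11)·k = -88  ⇒  k = 8.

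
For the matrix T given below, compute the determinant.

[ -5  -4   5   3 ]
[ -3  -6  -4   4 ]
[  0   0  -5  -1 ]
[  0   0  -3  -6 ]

486

T is block upper-triangular with a 2×2 block and a 2×2 block on the diagonal, so its determinant equals the product of the determinants of the diagonal blocks.
det of the 2×2 block = 18
det of the 2×2 block = 27
det = (18)·(27) = 486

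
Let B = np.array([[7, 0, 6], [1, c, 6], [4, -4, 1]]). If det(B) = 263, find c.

c = -7

Expanding along the row containing c, det(B) is linear in c: det(B) = (-17)·c + (144).
Set (-17)·c + (144) = 263  ⇒  (-17)·c = 119  ⇒  c = -7.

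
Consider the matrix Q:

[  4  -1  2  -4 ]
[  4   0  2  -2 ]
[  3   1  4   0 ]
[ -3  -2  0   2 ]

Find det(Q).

det(Q) = 48

Expand along row 2 (it has 1 zero):
  − (4) · M_21   where M_21 = det([-1 2 -4; 1 4 0; -2 0 2]) = -44
  − (2) · M_23   where M_23 = det([4 -1 -4; 3 1 0; -3 -2 2]) = 26
  + (-2) · M_24   where M_24 = det([4 -1 2; 3 1 4; -3 -2 0]) = 38
det = (-1)·(4)·(-44) + (-1)·(2)·(26) + (+1)·(-2)·(38) = 48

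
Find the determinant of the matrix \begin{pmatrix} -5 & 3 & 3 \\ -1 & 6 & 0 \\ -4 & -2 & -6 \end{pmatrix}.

Expand along row 2:
  − (-1) · |3 3; -2 -6| = −(-1)·(-18 − (-6)) = -12
  + 6 · |-5 3; -4 -6| = 6·(30 − (-12)) = 252
Sum: (-12) + (252) = 240

240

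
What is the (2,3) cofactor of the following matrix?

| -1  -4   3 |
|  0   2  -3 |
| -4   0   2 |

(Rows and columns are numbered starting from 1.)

The cofactor is 16.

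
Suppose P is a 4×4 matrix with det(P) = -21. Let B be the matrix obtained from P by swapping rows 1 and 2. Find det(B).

21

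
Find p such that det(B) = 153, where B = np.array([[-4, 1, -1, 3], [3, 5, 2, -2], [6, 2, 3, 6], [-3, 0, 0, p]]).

6

Expanding along the row containing p, det(B) is linear in p: det(B) = (-17)·p + (255).
Set (-17)·p + (255) = 153  ⇒  (-17)·p = -102  ⇒  p = 6.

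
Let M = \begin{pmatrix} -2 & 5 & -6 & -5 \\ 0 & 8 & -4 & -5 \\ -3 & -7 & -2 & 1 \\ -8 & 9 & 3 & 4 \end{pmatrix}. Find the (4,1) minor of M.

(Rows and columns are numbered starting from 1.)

The minor is -12.

Delete row 4 and column 1; the remaining 3×3 submatrix is [5 -6 -5; 8 -4 -5; -7 -2 1].
Its determinant is -12.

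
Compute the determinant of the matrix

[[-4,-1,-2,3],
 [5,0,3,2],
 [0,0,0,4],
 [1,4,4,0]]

Expand along row 3 (it has 3 zeros):
  − (4) · M_34   where M_34 = det([-4 -1 -2; 5 0 3; 1 4 4]) = 25
det = (-1)·(4)·(25) = -100

-100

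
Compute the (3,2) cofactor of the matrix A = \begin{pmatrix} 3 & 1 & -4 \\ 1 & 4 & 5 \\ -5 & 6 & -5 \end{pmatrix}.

Delete row 3 and column 2; the remaining 2×2 submatrix is [3 -4; 1 5].
Its determinant is 3·5 − (-4)·1 = 19.
The cofactor carries sign (−1)^(3+2) = −1, so C_{3,2} = −(19) = -19.

The cofactor is -19.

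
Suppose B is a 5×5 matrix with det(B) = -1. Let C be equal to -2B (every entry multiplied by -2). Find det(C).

32

For a 5×5 matrix, det(-2B) = (-2)^5·det(B) = -32·det(B).
det(C) = (-32)·(-1) = 32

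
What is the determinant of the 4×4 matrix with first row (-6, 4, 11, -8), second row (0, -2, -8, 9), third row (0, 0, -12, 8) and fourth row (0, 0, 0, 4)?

-576

The matrix is upper triangular, so the determinant is the product of the diagonal entries:
det = (-6) · (-2) · (-12) · (4) = -576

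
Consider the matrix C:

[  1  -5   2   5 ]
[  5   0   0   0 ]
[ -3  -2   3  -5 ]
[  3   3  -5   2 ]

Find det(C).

Expand along row 2 (it has 3 zeros):
  − (5) · M_21   where M_21 = det([-5 2 5; -2 3 -5; 3 -5 2]) = 78
det = (-1)·(5)·(78) = -390

-390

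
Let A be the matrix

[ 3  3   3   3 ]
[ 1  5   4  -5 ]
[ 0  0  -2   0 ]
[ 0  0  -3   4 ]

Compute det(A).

A is block upper-triangular with a 2×2 block and a 2×2 block on the diagonal, so its determinant equals the product of the determinants of the diagonal blocks.
det of the 2×2 block = 12
det of the 2×2 block = -8
det = (12)·(-8) = -96

-96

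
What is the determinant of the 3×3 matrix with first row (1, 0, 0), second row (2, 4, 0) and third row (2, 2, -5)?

The matrix is lower triangular, so the determinant is the product of the diagonal entries:
det = (1) · (4) · (-5) = -20

The determinant is -20.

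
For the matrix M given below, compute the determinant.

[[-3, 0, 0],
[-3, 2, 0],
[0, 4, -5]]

M is lower triangular, so det(M) is the product of the diagonal entries:
det = (-3) · (2) · (-5) = 30

det(M) = 30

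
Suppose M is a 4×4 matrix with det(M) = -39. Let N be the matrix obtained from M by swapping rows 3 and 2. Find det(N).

Swapping two rows multiplies the determinant by −1.
det(N) = (-1)·(-39) = 39

39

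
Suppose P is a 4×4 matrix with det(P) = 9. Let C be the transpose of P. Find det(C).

|C| = 9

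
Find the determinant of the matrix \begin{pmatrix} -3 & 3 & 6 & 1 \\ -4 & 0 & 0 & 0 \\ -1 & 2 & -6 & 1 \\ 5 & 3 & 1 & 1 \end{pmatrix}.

Expand along row 2 (it has 3 zeros):
  − (-4) · M_21   where M_21 = det([3 6 1; 2 -6 1; 3 1 1]) = 5
det = (-1)·(-4)·(5) = 20

20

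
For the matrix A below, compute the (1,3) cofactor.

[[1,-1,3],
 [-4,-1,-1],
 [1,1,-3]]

Delete row 1 and column 3; the remaining 2×2 submatrix is [-4 -1; 1 1].
Its determinant is (-4)·1 − (-1)·1 = -3.
The cofactor carries sign (−1)^(1+3) = +1, so C_{1,3} = +(-3) = -3.

-3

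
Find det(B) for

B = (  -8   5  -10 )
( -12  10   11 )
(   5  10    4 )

2775

Expand along row 1:
  + (-8) · |10 11; 10 4| = (-8)·(40 − 110) = 560
  − 5 · |-12 11; 5 4| = −5·(-48 − 55) = 515
  + (-10) · |-12 10; 5 10| = (-10)·(-120 − 50) = 1700
Sum: (560) + (515) + (1700) = 2775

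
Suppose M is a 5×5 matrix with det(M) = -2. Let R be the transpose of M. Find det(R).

|R| = -2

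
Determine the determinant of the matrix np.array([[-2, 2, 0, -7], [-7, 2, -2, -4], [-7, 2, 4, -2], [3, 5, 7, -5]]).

962

Expand along row 1 (it has 1 zero):
  + (-2) · M_11   where M_11 = det([2 -2 -4; 2 4 -2; 5 7 -5]) = 12
  − (2) · M_12   where M_12 = det([-7 -2 -4; -7 4 -2; 3 7 -5]) = 368
  − (-7) · M_14   where M_14 = det([-7 2 -2; -7 2 4; 3 5 7]) = 246
det = (+1)·(-2)·(12) + (-1)·(2)·(368) + (-1)·(-7)·(246) = 962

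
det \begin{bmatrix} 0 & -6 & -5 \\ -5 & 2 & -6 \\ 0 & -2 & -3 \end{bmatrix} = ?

40

Expand along column 1:
  − (-5) · |-6 -5; -2 -3| = −(-5)·(18 − 10) = 40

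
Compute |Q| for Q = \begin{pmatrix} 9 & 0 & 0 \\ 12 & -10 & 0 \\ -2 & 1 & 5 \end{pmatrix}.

The determinant is -450.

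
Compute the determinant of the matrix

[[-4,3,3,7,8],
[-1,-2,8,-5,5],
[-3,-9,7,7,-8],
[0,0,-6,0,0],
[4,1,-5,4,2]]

Expand along row 4 (it has 4 zeros):
  − (-6) · M_43   where M_43 = det([-4 3 7 8; -1 -2 -5 5; -3 -9 7 -8; 4 1 4 2]) = 4981
det = (-1)·(-6)·(4981) = 29886

The determinant is 29886.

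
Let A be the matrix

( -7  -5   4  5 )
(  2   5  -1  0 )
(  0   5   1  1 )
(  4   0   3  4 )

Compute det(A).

-295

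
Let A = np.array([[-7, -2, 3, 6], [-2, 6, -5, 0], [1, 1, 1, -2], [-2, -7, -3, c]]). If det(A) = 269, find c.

c = 5

Expanding along the column containing c, det(A) is linear in c: det(A) = (-95)·c + (744).
Set (-95)·c + (744) = 269  ⇒  (-95)·c = -475  ⇒  c = 5.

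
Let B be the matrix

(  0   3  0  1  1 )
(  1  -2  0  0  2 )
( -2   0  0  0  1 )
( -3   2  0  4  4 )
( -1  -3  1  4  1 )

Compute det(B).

|B| = 56

Expand along column 3 (it has 4 zeros):
  + (1) · M_53   where M_53 = det([0 3 1 1; 1 -2 0 2; -2 0 0 1; -3 2 4 4]) = 56
det = (+1)·(1)·(56) = 56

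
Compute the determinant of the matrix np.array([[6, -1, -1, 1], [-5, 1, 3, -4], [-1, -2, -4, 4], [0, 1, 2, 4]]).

145

Expand along row 4 (it has 1 zero):
  + (1) · M_42   where M_42 = det([6 -1 1; -5 3 -4; -1 -4 4]) = -25
  − (2) · M_43   where M_43 = det([6 -1 1; -5 1 -4; -1 -2 4]) = -37
  + (4) · M_44   where M_44 = det([6 -1 -1; -5 1 3; -1 -2 -4]) = 24
det = (+1)·(1)·(-25) + (-1)·(2)·(-37) + (+1)·(4)·(24) = 145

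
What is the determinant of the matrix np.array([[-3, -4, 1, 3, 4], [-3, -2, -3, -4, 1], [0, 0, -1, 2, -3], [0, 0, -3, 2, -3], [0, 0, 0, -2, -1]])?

96

The matrix is block upper-triangular with a 2×2 block and a 3×3 block on the diagonal, so its determinant equals the product of the determinants of the diagonal blocks.
det of the 2×2 block = -6
det of the 3×3 block = -16
det = (-6)·(-16) = 96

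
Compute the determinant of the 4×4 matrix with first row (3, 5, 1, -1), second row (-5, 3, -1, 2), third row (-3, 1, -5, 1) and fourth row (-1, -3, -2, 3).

-410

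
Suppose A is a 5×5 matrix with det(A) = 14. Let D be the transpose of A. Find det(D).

14

det(Aᵀ) = det(A).
det(D) = (1)·(14) = 14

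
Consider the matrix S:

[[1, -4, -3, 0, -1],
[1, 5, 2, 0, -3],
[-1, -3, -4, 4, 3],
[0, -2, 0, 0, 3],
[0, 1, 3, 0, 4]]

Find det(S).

det(S) = 56

Expand along column 4 (it has 4 zeros):
  − (4) · M_34   where M_34 = det([1 -4 -3 -1; 1 5 2 -3; 0 -2 0 3; 0 1 3 4]) = -14
det = (-1)·(4)·(-14) = 56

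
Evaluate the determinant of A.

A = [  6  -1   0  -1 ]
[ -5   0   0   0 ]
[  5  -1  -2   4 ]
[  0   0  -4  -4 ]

Expand along row 2 (it has 3 zeros):
  − (-5) · M_21   where M_21 = det([-1 0 -1; -1 -2 4; 0 -4 -4]) = -28
det = (-1)·(-5)·(-28) = -140

det(A) = -140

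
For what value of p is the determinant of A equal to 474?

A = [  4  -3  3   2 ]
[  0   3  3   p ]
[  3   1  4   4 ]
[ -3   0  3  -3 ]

8

Expanding along the column containing p, det(A) is linear in p: det(A) = (84)·p + (-198).
Set (84)·p + (-198) = 474  ⇒  (84)·p = 672  ⇒  p = 8.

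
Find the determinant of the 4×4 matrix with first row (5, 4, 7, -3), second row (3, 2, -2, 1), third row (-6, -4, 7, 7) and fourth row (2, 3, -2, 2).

Expand along row 1:
  + (5) · M_11   where M_11 = det([2 -2 1; -4 7 7; 3 -2 2]) = -15
  − (4) · M_12   where M_12 = det([3 -2 1; -6 7 7; 2 -2 2]) = 30
  + (7) · M_13   where M_13 = det([3 2 1; -6 -4 7; 2 3 2]) = -45
  − (-3) · M_14   where M_14 = det([3 2 -2; -6 -4 7; 2 3 -2]) = -15
det = (+1)·(5)·(-15) + (-1)·(4)·(30) + (+1)·(7)·(-45) + (-1)·(-3)·(-15) = -555

-555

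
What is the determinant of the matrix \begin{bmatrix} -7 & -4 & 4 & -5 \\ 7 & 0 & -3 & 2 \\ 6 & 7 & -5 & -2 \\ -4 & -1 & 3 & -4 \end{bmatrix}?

Expand along row 2 (it has 1 zero):
  − (7) · M_21   where M_21 = det([-4 4 -5; 7 -5 -2; -1 3 -4]) = -64
  − (-3) · M_23   where M_23 = det([-7 -4 -5; 6 7 -2; -4 -1 -4]) = -28
  + (2) · M_24   where M_24 = det([-7 -4 4; 6 7 -5; -4 -1 3]) = -32
det = (-1)·(7)·(-64) + (-1)·(-3)·(-28) + (+1)·(2)·(-32) = 300

300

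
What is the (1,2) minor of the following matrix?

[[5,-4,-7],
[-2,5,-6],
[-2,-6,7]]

Delete row 1 and column 2; the remaining 2×2 submatrix is [-2 -6; -2 7].
Its determinant is (-2)·7 − (-6)·(-2) = -26.

-26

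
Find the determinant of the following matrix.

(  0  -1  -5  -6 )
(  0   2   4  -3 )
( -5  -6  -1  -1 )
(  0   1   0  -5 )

Expand along column 1 (it has 3 zeros):
  + (-5) · M_31   where M_31 = det([-1 -5 -6; 2 4 -3; 1 0 -5]) = 9
det = (+1)·(-5)·(9) = -45

-45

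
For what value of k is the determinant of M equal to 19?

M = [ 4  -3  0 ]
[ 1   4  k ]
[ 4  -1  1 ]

k = 0

Expanding along the column containing k, det(M) is linear in k: det(M) = (-8)·k + (19).
Set (-8)·k + (19) = 19  ⇒  (-8)·k = 0  ⇒  k = 0.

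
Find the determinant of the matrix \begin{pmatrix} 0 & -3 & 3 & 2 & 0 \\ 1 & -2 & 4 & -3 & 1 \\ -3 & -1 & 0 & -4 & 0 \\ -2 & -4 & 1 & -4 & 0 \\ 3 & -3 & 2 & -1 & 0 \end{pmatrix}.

The determinant is 97.

Expand along column 5 (it has 4 zeros):
  − (1) · M_25   where M_25 = det([0 -3 3 2; -3 -1 0 -4; -2 -4 1 -4; 3 -3 2 -1]) = -97
det = (-1)·(1)·(-97) = 97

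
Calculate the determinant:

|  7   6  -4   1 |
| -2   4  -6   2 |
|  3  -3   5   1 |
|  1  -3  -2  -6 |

The determinant is 746.

Expand along row 1:
  + (7) · M_11   where M_11 = det([4 -6 2; -3 5 1; -3 -2 -6]) = 56
  − (6) · M_12   where M_12 = det([-2 -6 2; 3 5 1; 1 -2 -6]) = -80
  + (-4) · M_13   where M_13 = det([-2 4 2; 3 -3 1; 1 -3 -6]) = 22
  − (1) · M_14   where M_14 = det([-2 4 -6; 3 -3 5; 1 -3 -2]) = 38
det = (+1)·(7)·(56) + (-1)·(6)·(-80) + (+1)·(-4)·(22) + (-1)·(1)·(38) = 746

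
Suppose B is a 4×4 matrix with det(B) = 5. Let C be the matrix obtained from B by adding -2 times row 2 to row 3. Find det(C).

5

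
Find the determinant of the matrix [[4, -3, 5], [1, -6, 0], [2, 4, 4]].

Expand along row 2:
  − 1 · |-3 5; 4 4| = −1·(-12 − 20) = 32
  + (-6) · |4 5; 2 4| = (-6)·(16 − 10) = -36
Sum: (32) + (-36) = -4

-4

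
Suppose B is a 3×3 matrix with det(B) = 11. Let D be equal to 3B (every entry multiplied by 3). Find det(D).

For a 3×3 matrix, det(3B) = 3^3·det(B) = 27·det(B).
det(D) = (27)·(11) = 297

297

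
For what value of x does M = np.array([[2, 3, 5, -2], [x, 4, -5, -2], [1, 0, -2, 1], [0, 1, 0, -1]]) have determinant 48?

Expanding along the column containing x, det(M) is linear in x: det(M) = (-7)·x + (13).
Set (-7)·x + (13) = 48  ⇒  (-7)·x = 35  ⇒  x = -5.

-5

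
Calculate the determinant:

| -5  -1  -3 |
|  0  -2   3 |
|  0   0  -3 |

-30

The matrix is upper triangular, so the determinant is the product of the diagonal entries:
det = (-5) · (-2) · (-3) = -30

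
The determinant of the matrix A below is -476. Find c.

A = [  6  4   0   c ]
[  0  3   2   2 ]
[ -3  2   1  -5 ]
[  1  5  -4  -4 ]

Expanding along the row containing c, det(A) is linear in c: det(A) = (67)·c + (-744).
Set (67)·c + (-744) = -476  ⇒  (67)·c = 268  ⇒  c = 4.

c = 4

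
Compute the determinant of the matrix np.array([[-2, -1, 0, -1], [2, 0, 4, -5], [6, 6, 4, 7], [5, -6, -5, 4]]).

588

Expand along row 1 (it has 1 zero):
  + (-2) · M_11   where M_11 = det([0 4 -5; 6 4 7; -6 -5 4]) = -234
  − (-1) · M_12   where M_12 = det([2 4 -5; 6 4 7; 5 -5 4]) = 396
  − (-1) · M_14   where M_14 = det([2 0 4; 6 6 4; 5 -6 -5]) = -276
det = (+1)·(-2)·(-234) + (-1)·(-1)·(396) + (-1)·(-1)·(-276) = 588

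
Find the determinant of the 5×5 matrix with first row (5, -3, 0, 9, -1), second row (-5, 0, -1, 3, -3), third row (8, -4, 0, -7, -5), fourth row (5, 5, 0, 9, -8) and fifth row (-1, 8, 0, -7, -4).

2509

Expand along column 3 (it has 4 zeros):
  − (-1) · M_23   where M_23 = det([5 -3 9 -1; 8 -4 -7 -5; 5 5 9 -8; -1 8 -7 -4]) = 2509
det = (-1)·(-1)·(2509) = 2509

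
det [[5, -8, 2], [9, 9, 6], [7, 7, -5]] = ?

-1131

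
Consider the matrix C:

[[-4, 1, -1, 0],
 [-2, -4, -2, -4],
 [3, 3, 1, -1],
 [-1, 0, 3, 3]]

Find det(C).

Expand along row 1 (it has 1 zero):
  + (-4) · M_11   where M_11 = det([-4 -2 -4; 3 1 -1; 0 3 3]) = -42
  − (1) · M_12   where M_12 = det([-2 -2 -4; 3 1 -1; -1 3 3]) = -36
  + (-1) · M_13   where M_13 = det([-2 -4 -4; 3 3 -1; -1 0 3]) = 2
det = (+1)·(-4)·(-42) + (-1)·(1)·(-36) + (+1)·(-1)·(2) = 202

202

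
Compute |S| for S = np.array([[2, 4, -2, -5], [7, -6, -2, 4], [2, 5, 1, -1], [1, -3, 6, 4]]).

det(S) = 1021

Expand along row 1:
  + (2) · M_11   where M_11 = det([-6 -2 4; 5 1 -1; -3 6 4]) = 106
  − (4) · M_12   where M_12 = det([7 -2 4; 2 1 -1; 1 6 4]) = 132
  + (-2) · M_13   where M_13 = det([7 -6 4; 2 5 -1; 1 -3 4]) = 129
  − (-5) · M_14   where M_14 = det([7 -6 -2; 2 5 1; 1 -3 6]) = 319
det = (+1)·(2)·(106) + (-1)·(4)·(132) + (+1)·(-2)·(129) + (-1)·(-5)·(319) = 1021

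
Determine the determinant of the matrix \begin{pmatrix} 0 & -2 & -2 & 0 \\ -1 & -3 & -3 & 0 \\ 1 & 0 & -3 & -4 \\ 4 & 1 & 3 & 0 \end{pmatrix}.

-16

Expand along column 4 (it has 3 zeros):
  − (-4) · M_34   where M_34 = det([0 -2 -2; -1 -3 -3; 4 1 3]) = -4
det = (-1)·(-4)·(-4) = -16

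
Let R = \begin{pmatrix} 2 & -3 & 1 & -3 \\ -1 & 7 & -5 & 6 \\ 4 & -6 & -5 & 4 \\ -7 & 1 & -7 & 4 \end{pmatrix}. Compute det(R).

1142

Expand along row 1:
  + (2) · M_11   where M_11 = det([7 -5 6; -6 -5 4; 1 -7 4]) = 198
  − (-3) · M_12   where M_12 = det([-1 -5 6; 4 -5 4; -7 -7 4]) = -166
  + (1) · M_13   where M_13 = det([-1 7 6; 4 -6 4; -7 1 4]) = -508
  − (-3) · M_14   where M_14 = det([-1 7 -5; 4 -6 -5; -7 1 -7]) = 584
det = (+1)·(2)·(198) + (-1)·(-3)·(-166) + (+1)·(1)·(-508) + (-1)·(-3)·(584) = 1142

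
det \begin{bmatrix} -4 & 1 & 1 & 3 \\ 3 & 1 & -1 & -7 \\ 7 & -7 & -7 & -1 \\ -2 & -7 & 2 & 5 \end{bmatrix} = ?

Expand along row 1:
  + (-4) · M_11   where M_11 = det([1 -1 -7; -7 -7 -1; -7 2 5]) = 366
  − (1) · M_12   where M_12 = det([3 -1 -7; 7 -7 -1; -2 2 5]) = -66
  + (1) · M_13   where M_13 = det([3 1 -7; 7 -7 -1; -2 -7 5]) = 282
  − (3) · M_14   where M_14 = det([3 1 -1; 7 -7 -7; -2 -7 2]) = -126
det = (+1)·(-4)·(366) + (-1)·(1)·(-66) + (+1)·(1)·(282) + (-1)·(3)·(-126) = -738

-738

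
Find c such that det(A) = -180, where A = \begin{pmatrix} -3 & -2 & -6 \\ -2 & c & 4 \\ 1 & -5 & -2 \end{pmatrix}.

-5

Expanding along the row containing c, det(A) is linear in c: det(A) = (12)·c + (-120).
Set (12)·c + (-120) = -180  ⇒  (12)·c = -60  ⇒  c = -5.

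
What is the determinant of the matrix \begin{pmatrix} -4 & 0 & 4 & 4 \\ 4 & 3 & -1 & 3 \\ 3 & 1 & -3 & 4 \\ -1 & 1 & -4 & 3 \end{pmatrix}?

-340

Expand along row 1 (it has 1 zero):
  + (-4) · M_11   where M_11 = det([3 -1 3; 1 -3 4; 1 -4 3]) = 17
  + (4) · M_13   where M_13 = det([4 3 3; 3 1 4; -1 1 3]) = -31
  − (4) · M_14   where M_14 = det([4 3 -1; 3 1 -3; -1 1 -4]) = 37
det = (+1)·(-4)·(17) + (+1)·(4)·(-31) + (-1)·(4)·(37) = -340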